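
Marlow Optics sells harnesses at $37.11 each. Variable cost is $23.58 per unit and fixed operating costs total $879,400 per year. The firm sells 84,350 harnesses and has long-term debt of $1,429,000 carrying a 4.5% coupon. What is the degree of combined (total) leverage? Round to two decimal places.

5.78

Total contribution margin = 84,350 × $13.53 = $1,141,255.50.
Subtracting fixed costs: EBIT = $1,141,255.50 − $879,400 = $261,855.50. Interest = $64,305.00.
DOL = $1,141,255.50 ÷ $261,855.50 = 4.3583; DFL = $261,855.50 ÷ $197,550.50 = 1.3255.
Combined leverage = 4.3583 × 1.3255 = 5.7769.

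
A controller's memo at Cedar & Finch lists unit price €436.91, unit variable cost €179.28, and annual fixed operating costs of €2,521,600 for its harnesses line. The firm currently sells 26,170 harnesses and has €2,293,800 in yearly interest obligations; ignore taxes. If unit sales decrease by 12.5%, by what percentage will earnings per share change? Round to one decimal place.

Contribution at this volume is 26,170 × €257.63 = €6,742,177.10.
Subtracting fixed costs: EBIT = €6,742,177.10 − €2,521,600 = €4,220,577.10.
Interest = €2,293,800.00, so EBIT − I = €1,926,777.10.
Degree of combined leverage = contribution ÷ (EBIT − I) = €6,742,177.10 ÷ €1,926,777.10 = 3.4992.
%ΔEPS = DCL × %ΔSales = 3.4992 × -12.5% = -43.7%.

-43.7%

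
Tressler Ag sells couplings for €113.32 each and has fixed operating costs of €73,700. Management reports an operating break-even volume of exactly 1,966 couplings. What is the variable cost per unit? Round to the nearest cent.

€75.83

At break-even, FC = Q × (P − VC), so P − VC = €73,700 ÷ 1,966 = €37.4873.
Variable cost per unit = €113.32 − €37.4873 = €75.83.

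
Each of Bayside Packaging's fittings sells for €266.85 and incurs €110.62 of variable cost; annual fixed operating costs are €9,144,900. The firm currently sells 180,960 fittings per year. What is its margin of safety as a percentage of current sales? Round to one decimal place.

Unit CM = price − variable cost = €266.85 − €110.62 = €156.23. Break-even units = €9,144,900 ÷ €156.23 = 58,534.85; break-even revenue = 58,534.85 × €266.85 = €15,620,025.38.
Actual sales revenue = 180,960 × €266.85 = €48,289,176.00.
Margin of safety = (€48,289,176.00 − €15,620,025.38) ÷ €48,289,176.00 = 67.7%.

67.7%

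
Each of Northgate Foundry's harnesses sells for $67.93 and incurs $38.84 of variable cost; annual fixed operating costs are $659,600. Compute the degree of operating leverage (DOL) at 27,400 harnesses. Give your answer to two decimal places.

Contribution at this volume is 27,400 × $29.09 = $797,066.00.
Subtracting fixed costs: EBIT = $797,066.00 − $659,600 = $137,466.00.
Degree of operating leverage = $797,066.00 / $137,466.00 = 5.7983.

5.80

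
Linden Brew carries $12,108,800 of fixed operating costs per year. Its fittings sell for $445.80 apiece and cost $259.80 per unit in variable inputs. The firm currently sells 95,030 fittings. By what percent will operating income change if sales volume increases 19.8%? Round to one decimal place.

+62.9%

Total contribution margin = 95,030 × $186.00 = $17,675,580.00.
EBIT = $17,675,580.00 − $12,108,800 = $5,566,780.00.
DOL = contribution ÷ EBIT = $17,675,580.00 ÷ $5,566,780.00 = 3.1752.
So EBIT moves 3.1752 × (+19.8%) = +62.9%.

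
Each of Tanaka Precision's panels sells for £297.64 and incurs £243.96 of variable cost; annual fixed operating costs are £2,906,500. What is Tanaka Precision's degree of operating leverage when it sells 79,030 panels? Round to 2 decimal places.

Total contribution margin = 79,030 × £53.68 = £4,242,330.40.
EBIT = £4,242,330.40 − £2,906,500 = £1,335,830.40.
DOL = contribution ÷ EBIT = £4,242,330.40 ÷ £1,335,830.40 = 3.1758.

3.18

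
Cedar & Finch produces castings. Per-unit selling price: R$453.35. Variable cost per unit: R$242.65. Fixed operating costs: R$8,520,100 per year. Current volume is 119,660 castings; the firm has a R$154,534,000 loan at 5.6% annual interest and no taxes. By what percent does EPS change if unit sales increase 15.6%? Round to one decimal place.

+48.9%

Total contribution margin = 119,660 × R$210.70 = R$25,212,362.00.
Operating income = contribution − fixed costs = R$25,212,362.00 − R$8,520,100 = R$16,692,262.00.
Interest = R$8,653,904.00, so EBIT − I = R$8,038,358.00.
DCL = total CM / (EBIT − I) = R$25,212,362.00 / R$8,038,358.00 = 3.1365.
EPS therefore changes by 3.1365 × (+15.6%) = +48.9%.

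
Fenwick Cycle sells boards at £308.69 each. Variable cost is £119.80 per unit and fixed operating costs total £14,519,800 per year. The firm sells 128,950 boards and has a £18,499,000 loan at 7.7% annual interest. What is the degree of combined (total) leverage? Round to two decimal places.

At 128,950 units, contribution = 128,950 × £188.89 = £24,357,365.50.
Operating income = contribution − fixed costs = £24,357,365.50 − £14,519,800 = £9,837,565.50. Interest = £1,424,423.00, so EBIT − I = £8,413,142.50.
DCL = contribution ÷ (EBIT − I) = £24,357,365.50 ÷ £8,413,142.50 = 2.8952.

2.90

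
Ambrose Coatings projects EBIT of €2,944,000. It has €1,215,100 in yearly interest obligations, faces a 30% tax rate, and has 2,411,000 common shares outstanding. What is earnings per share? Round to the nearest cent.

€0.50

Pre-tax income = €2,944,000 − €1,215,100.00 = €1,728,900.00.
Net income = €1,728,900.00 × (1 − 0.30) = €1,210,230.00.
EPS = €1,210,230.00 ÷ 2,411,000 = €0.50.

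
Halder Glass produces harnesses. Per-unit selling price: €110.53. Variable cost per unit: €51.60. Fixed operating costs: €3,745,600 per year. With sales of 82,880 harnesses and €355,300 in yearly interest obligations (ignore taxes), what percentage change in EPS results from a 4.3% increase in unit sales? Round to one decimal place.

Contribution at this volume is 82,880 × €58.93 = €4,884,118.40.
EBIT = €4,884,118.40 − €3,745,600 = €1,138,518.40.
After interest of €355,300.00, pre-tax earnings = €783,218.40.
Degree of combined leverage = contribution ÷ (EBIT − I) = €4,884,118.40 ÷ €783,218.40 = 6.2360.
%ΔEPS = DCL × %ΔSales = 6.2360 × +4.3% = +26.8%.

+26.8%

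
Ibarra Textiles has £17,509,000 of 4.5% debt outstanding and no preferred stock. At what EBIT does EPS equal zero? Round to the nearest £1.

Annual interest = 4.5% × £17,509,000 = £787,905.00.
With no preferred dividends, EPS = 0 when EBIT exactly covers interest, so the financial break-even EBIT is £787,905.00.

£787,905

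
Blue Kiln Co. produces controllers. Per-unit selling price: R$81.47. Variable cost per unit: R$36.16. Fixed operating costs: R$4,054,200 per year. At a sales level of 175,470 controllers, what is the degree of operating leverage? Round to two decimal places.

2.04

Total contribution margin = 175,470 × R$45.31 = R$7,950,545.70.
Subtracting fixed costs: EBIT = R$7,950,545.70 − R$4,054,200 = R$3,896,345.70.
So DOL = total CM / EBIT = R$7,950,545.70 / R$3,896,345.70 = 2.0405.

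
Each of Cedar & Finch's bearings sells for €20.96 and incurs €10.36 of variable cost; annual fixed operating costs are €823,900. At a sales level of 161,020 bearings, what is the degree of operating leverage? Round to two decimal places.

1.93

At 161,020 units, contribution = 161,020 × €10.60 = €1,706,812.00.
EBIT = €1,706,812.00 − €823,900 = €882,912.00.
So DOL = total CM / EBIT = €1,706,812.00 / €882,912.00 = 1.9332.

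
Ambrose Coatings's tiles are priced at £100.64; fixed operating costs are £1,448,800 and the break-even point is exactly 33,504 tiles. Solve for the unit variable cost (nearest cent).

Contribution per unit must be FC / Q = £1,448,800 / 33,504 = £43.2426.
Hence VC = price − CM = £100.64 − £43.2426 = £57.40.

£57.40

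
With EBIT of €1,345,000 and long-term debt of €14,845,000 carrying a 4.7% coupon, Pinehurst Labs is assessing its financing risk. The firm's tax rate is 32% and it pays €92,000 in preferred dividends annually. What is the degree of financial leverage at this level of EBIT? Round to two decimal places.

2.63

Annual interest charges come to €697,715.00.
Preferred dividends grossed up pre-tax: €92,000 / (1 − 0.32) = €135,294.12.
DFL = EBIT ÷ [EBIT − I − D_p/(1−t)] = €1,345,000 ÷ [€1,345,000 − €697,715.00 − €135,294.12] = €1,345,000 ÷ €511,990.88 = 2.6270.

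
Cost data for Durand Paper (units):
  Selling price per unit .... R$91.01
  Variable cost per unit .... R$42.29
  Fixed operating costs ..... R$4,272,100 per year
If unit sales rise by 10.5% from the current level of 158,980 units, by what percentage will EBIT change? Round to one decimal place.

+23.4%

Total contribution margin = 158,980 × R$48.72 = R$7,745,505.60.
EBIT = R$7,745,505.60 − R$4,272,100 = R$3,473,405.60.
DOL = contribution ÷ EBIT = R$7,745,505.60 ÷ R$3,473,405.60 = 2.2299.
Operating income changes by 2.2299 × +10.5% = +23.4%.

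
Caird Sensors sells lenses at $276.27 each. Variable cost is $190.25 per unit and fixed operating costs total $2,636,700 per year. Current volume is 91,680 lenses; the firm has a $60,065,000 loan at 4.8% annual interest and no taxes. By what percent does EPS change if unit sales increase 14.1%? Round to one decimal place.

Contribution at this volume is 91,680 × $86.02 = $7,886,313.60.
Subtracting fixed costs: EBIT = $7,886,313.60 − $2,636,700 = $5,249,613.60.
Interest = $2,883,120.00, so EBIT − I = $2,366,493.60.
Degree of combined leverage = contribution ÷ (EBIT − I) = $7,886,313.60 ÷ $2,366,493.60 = 3.3325.
EPS therefore changes by 3.3325 × (+14.1%) = +47.0%.

+47.0%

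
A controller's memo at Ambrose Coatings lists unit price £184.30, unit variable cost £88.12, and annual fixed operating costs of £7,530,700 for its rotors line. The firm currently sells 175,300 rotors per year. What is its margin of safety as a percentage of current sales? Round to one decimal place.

Contribution margin per unit = £184.30 − £88.12 = £96.18. Break-even units = £7,530,700 ÷ £96.18 = 78,297.98; break-even revenue = 78,297.98 × £184.30 = £14,430,318.26.
Current sales = 175,300 × £184.30 = £32,307,790.00.
Margin of safety = (£32,307,790.00 − £14,430,318.26) ÷ £32,307,790.00 = 55.3%.

55.3%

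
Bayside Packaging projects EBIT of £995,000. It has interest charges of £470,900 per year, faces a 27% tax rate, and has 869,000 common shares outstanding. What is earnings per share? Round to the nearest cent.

Interest = £470,900.00, so EBT = £995,000 − £470,900.00 = £524,100.00.
Net income = £524,100.00 × (1 − 0.27) = £382,593.00.
EPS = £382,593.00 ÷ 869,000 = £0.44.

£0.44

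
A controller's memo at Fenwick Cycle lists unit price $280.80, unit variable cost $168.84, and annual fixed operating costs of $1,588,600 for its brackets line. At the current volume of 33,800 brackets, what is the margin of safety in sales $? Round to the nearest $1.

Unit CM = price − variable cost = $280.80 − $168.84 = $111.96. Break-even units = $1,588,600 ÷ $111.96 = 14,189.00; break-even revenue = 14,189.00 × $280.80 = $3,984,270.10.
Actual sales revenue = 33,800 × $280.80 = $9,491,040.00.
Margin of safety = $9,491,040.00 − $3,984,270.10 = $5,506,770.

$5,506,770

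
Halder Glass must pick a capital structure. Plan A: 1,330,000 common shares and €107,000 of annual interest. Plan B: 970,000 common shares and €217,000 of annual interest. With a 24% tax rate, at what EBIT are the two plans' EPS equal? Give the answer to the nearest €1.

At indifference, (EBIT − 107,000)(1 − t)/1,330,000 = (EBIT − 217,000)(1 − t)/970,000.
The (1 − t) factor cancels: (EBIT − 107,000) × 970,000 = (EBIT − 217,000) × 1,330,000.
EBIT × (1,330,000 − 970,000) = 217,000 × 1,330,000 − 107,000 × 970,000 = 184,820,000,000, so EBIT = 184,820,000,000 ÷ 360,000 = 513,388.89.

€513,389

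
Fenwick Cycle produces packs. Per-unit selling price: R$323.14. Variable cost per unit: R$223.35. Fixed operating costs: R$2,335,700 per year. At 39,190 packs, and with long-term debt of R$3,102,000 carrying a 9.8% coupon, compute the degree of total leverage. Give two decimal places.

3.08

At 39,190 units, contribution = 39,190 × R$99.79 = R$3,910,770.10.
Operating income = contribution − fixed costs = R$3,910,770.10 − R$2,335,700 = R$1,575,070.10. Interest = R$303,996.00.
DOL = R$3,910,770.10 ÷ R$1,575,070.10 = 2.4829; DFL = R$1,575,070.10 ÷ R$1,271,074.10 = 1.2392.
DCL = DOL × DFL = 2.4829 × 1.2392 = 3.0768.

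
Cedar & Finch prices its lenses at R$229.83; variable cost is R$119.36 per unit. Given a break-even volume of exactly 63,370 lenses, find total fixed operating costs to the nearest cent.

R$7,000,483.90

Contribution margin per unit = R$229.83 − R$119.36 = R$110.47.
Since BE = FC / CM, FC = 63,370 × R$110.47 = R$7,000,483.90.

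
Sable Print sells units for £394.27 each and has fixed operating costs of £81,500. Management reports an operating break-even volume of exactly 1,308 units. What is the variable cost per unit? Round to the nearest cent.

£331.96

Contribution per unit must be FC / Q = £81,500 / 1,308 = £62.3089.
Hence VC = price − CM = £394.27 − £62.3089 = £331.96.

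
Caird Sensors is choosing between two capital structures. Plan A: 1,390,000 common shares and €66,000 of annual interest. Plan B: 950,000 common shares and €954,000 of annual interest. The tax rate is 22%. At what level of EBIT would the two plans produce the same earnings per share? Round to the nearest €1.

At indifference, (EBIT − 66,000)(1 − t)/1,390,000 = (EBIT − 954,000)(1 − t)/950,000.
The (1 − t) factor cancels: (EBIT − 66,000) × 950,000 = (EBIT − 954,000) × 1,390,000.
EBIT × (1,390,000 − 950,000) = 954,000 × 1,390,000 − 66,000 × 950,000 = 1,263,360,000,000, so EBIT = 1,263,360,000,000 ÷ 440,000 = 2,871,272.73.

€2,871,273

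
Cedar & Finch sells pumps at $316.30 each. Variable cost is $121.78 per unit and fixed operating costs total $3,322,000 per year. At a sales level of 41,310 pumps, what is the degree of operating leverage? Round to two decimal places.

1.70

At 41,310 units, contribution = 41,310 × $194.52 = $8,035,621.20.
Operating income = contribution − fixed costs = $8,035,621.20 − $3,322,000 = $4,713,621.20.
Degree of operating leverage = $8,035,621.20 / $4,713,621.20 = 1.7048.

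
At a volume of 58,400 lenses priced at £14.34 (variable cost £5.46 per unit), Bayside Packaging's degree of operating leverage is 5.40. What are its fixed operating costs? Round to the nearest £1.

Contribution at this volume is 58,400 × £8.88 = £518,592.00.
DOL = contribution / EBIT, so EBIT = £518,592.00 / 5.40 = £96,035.56.
Fixed costs = CM − EBIT = £518,592.00 − £96,035.56 = £422,556.

£422,556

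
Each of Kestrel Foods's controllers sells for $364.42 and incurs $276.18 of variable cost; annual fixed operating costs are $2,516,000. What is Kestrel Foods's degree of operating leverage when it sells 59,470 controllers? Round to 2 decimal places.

Contribution at this volume is 59,470 × $88.24 = $5,247,632.80.
EBIT = $5,247,632.80 − $2,516,000 = $2,731,632.80.
Degree of operating leverage = $5,247,632.80 / $2,731,632.80 = 1.9211.

1.92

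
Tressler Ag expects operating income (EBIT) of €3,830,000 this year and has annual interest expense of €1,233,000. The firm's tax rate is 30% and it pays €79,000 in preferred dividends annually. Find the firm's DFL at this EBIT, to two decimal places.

1.54

Annual interest charges come to €1,233,000.00.
Pre-tax preferred-dividend burden = €79,000 ÷ (1 − 0.30) = €112,857.14.
DFL = EBIT ÷ [EBIT − I − D_p/(1−t)] = €3,830,000 ÷ [€3,830,000 − €1,233,000.00 − €112,857.14] = €3,830,000 ÷ €2,484,142.86 = 1.5418.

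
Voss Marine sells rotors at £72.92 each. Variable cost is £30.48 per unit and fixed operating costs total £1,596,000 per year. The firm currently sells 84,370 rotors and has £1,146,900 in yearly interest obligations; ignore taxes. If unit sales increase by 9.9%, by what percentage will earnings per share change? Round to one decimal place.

+42.3%

Contribution at this volume is 84,370 × £42.44 = £3,580,662.80.
EBIT = £3,580,662.80 − £1,596,000 = £1,984,662.80.
After interest of £1,146,900.00, pre-tax earnings = £837,762.80.
DCL = total CM / (EBIT − I) = £3,580,662.80 / £837,762.80 = 4.2741.
%ΔEPS = DCL × %ΔSales = 4.2741 × +9.9% = +42.3%.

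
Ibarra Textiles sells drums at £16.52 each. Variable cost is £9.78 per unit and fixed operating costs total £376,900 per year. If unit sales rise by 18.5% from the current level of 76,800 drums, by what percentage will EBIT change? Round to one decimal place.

At 76,800 units, contribution = 76,800 × £6.74 = £517,632.00.
Subtracting fixed costs: EBIT = £517,632.00 − £376,900 = £140,732.00.
So DOL = total CM / EBIT = £517,632.00 / £140,732.00 = 3.6781.
%ΔEBIT = DOL × %ΔSales = 3.6781 × +18.5% = +68.0%.

+68.0%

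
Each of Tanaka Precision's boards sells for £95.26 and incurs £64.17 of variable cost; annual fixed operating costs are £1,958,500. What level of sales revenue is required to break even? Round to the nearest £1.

£6,000,859

CM per unit = £95.26 − £64.17 = £31.09; CM ratio = £31.09 / £95.26 = 0.3264.
Break-even sales = FC ÷ CM ratio = £1,958,500 × £95.26 / £31.09 = £6,000,859.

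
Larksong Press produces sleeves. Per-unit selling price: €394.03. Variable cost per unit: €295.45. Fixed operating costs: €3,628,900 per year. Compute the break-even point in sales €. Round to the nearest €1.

€14,504,925

CM per unit = €394.03 − €295.45 = €98.58; CM ratio = €98.58 / €394.03 = 0.2502.
Break-even sales = FC ÷ CM ratio = €3,628,900 × €394.03 / €98.58 = €14,504,925.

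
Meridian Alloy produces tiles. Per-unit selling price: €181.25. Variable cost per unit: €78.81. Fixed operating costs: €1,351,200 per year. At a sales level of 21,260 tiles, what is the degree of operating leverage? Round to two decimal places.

Contribution at this volume is 21,260 × €102.44 = €2,177,874.40.
Subtracting fixed costs: EBIT = €2,177,874.40 − €1,351,200 = €826,674.40.
DOL = contribution ÷ EBIT = €2,177,874.40 ÷ €826,674.40 = 2.6345.

2.63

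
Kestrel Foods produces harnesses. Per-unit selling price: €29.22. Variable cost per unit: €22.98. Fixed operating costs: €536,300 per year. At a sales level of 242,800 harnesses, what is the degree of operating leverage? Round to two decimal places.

At 242,800 units, contribution = 242,800 × €6.24 = €1,515,072.00.
EBIT = €1,515,072.00 − €536,300 = €978,772.00.
DOL = contribution ÷ EBIT = €1,515,072.00 ÷ €978,772.00 = 1.5479.

1.55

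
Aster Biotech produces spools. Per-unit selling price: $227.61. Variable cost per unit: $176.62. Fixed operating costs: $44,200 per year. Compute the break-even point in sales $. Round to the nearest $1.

$197,301

Contribution margin per unit = $227.61 − $176.62 = $50.99, a CM ratio of $50.99 ÷ $227.61 = 0.2240.
Break-even revenue = fixed costs × price ÷ CM = $44,200 × $227.61 ÷ $50.99 = $197,301.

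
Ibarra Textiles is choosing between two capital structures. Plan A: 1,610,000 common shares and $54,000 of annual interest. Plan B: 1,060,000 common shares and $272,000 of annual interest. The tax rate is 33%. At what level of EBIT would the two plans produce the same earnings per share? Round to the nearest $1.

$692,145

At indifference, (EBIT − 54,000)(1 − t)/1,610,000 = (EBIT − 272,000)(1 − t)/1,060,000.
Cancelling (1 − t) and cross-multiplying: 1,060,000·(EBIT − 54,000) = 1,610,000·(EBIT − 272,000).
EBIT × (1,610,000 − 1,060,000) = 272,000 × 1,610,000 − 54,000 × 1,060,000 = 380,680,000,000, so EBIT = 380,680,000,000 ÷ 550,000 = 692,145.45.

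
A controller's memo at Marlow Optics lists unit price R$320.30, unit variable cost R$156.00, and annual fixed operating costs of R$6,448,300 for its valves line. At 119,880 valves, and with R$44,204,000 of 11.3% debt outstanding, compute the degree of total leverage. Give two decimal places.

2.39

At 119,880 units, contribution = 119,880 × R$164.30 = R$19,696,284.00.
Operating income = contribution − fixed costs = R$19,696,284.00 − R$6,448,300 = R$13,247,984.00. Interest = R$4,995,052.00.
DOL = R$19,696,284.00 ÷ R$13,247,984.00 = 1.4867; DFL = R$13,247,984.00 ÷ R$8,252,932.00 = 1.6052.
DCL = DOL × DFL = 1.4867 × 1.6052 = 2.3865.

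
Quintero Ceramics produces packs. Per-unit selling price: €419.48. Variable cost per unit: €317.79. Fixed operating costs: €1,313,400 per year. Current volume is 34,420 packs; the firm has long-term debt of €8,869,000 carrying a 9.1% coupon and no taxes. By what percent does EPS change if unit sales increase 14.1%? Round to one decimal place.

+35.8%

At 34,420 units, contribution = 34,420 × €101.69 = €3,500,169.80.
Subtracting fixed costs: EBIT = €3,500,169.80 − €1,313,400 = €2,186,769.80.
Interest = €807,079.00, so EBIT − I = €1,379,690.80.
Degree of combined leverage = contribution ÷ (EBIT − I) = €3,500,169.80 ÷ €1,379,690.80 = 2.5369.
EPS therefore changes by 2.5369 × (+14.1%) = +35.8%.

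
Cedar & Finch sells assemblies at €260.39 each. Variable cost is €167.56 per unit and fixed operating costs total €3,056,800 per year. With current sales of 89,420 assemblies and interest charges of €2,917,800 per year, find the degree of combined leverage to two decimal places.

Contribution at this volume is 89,420 × €92.83 = €8,300,858.60.
EBIT = €8,300,858.60 − €3,056,800 = €5,244,058.60. Interest = €2,917,800.00.
DOL = €8,300,858.60 ÷ €5,244,058.60 = 1.5829; DFL = €5,244,058.60 ÷ €2,326,258.60 = 2.2543.
DCL = DOL × DFL = 1.5829 × 2.2543 = 3.5683.

3.57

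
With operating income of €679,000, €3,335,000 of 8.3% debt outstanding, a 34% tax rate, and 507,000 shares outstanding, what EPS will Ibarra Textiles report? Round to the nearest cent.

€0.52

Interest = €276,805.00, so EBT = €679,000 − €276,805.00 = €402,195.00.
After tax at 34%: net income = €402,195.00 × 0.66 = €265,448.70.
EPS = €265,448.70 ÷ 507,000 = €0.52.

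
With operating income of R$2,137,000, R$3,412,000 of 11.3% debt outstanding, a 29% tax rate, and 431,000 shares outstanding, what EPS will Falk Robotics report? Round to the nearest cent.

R$2.89

Pre-tax income = R$2,137,000 − R$385,556.00 = R$1,751,444.00.
Net income = R$1,751,444.00 × (1 − 0.29) = R$1,243,525.24.
EPS = R$1,243,525.24 ÷ 431,000 = R$2.89.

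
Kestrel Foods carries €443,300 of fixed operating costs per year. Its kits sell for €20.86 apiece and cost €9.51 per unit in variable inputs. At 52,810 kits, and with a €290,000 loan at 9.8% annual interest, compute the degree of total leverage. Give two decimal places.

Total contribution margin = 52,810 × €11.35 = €599,393.50.
EBIT = €599,393.50 − €443,300 = €156,093.50. Interest = €28,420.00, so EBIT − I = €127,673.50.
Degree of total leverage = total CM / (EBIT − interest) = €599,393.50 / €127,673.50 = 4.6947.

4.69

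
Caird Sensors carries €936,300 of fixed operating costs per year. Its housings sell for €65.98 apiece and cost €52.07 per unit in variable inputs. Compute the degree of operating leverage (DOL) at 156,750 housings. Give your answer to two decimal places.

Contribution at this volume is 156,750 × €13.91 = €2,180,392.50.
Operating income = contribution − fixed costs = €2,180,392.50 − €936,300 = €1,244,092.50.
So DOL = total CM / EBIT = €2,180,392.50 / €1,244,092.50 = 1.7526.

1.75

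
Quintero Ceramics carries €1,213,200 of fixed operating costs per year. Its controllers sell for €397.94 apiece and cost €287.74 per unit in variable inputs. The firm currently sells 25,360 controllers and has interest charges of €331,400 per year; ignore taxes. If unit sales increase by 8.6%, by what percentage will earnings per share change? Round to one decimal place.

Contribution at this volume is 25,360 × €110.20 = €2,794,672.00.
Operating income = contribution − fixed costs = €2,794,672.00 − €1,213,200 = €1,581,472.00.
Interest = €331,400.00, so EBIT − I = €1,250,072.00.
Degree of combined leverage = contribution ÷ (EBIT − I) = €2,794,672.00 ÷ €1,250,072.00 = 2.2356.
%ΔEPS = DCL × %ΔSales = 2.2356 × +8.6% = +19.2%.

+19.2%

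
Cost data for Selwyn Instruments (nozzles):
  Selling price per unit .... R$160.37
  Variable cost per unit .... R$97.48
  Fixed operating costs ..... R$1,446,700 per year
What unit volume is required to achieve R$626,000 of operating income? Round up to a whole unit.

32,958 nozzles

Each unit contributes R$160.37 − R$97.48 = R$62.89.
Units = (FC + target) / CM = (R$1,446,700 + R$626,000) / R$62.89 = 32,957.54, so 32,958 nozzles.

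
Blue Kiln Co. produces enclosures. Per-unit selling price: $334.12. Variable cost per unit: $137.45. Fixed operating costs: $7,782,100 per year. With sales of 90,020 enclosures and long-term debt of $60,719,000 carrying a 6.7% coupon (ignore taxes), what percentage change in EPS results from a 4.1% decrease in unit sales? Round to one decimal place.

-12.4%

At 90,020 units, contribution = 90,020 × $196.67 = $17,704,233.40.
EBIT = $17,704,233.40 − $7,782,100 = $9,922,133.40.
Interest = $4,068,173.00, so EBIT − I = $5,853,960.40.
DCL = total CM / (EBIT − I) = $17,704,233.40 / $5,853,960.40 = 3.0243.
%ΔEPS = DCL × %ΔSales = 3.0243 × -4.1% = -12.4%.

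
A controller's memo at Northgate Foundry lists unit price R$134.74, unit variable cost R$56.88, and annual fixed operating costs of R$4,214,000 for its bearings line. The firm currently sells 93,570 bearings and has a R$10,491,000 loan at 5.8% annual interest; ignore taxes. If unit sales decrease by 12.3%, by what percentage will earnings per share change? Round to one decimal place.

-36.4%

Total contribution margin = 93,570 × R$77.86 = R$7,285,360.20.
Subtracting fixed costs: EBIT = R$7,285,360.20 − R$4,214,000 = R$3,071,360.20.
Interest = R$608,478.00, so EBIT − I = R$2,462,882.20.
Degree of combined leverage = contribution ÷ (EBIT − I) = R$7,285,360.20 ÷ R$2,462,882.20 = 2.9581.
%ΔEPS = DCL × %ΔSales = 2.9581 × -12.3% = -36.4%.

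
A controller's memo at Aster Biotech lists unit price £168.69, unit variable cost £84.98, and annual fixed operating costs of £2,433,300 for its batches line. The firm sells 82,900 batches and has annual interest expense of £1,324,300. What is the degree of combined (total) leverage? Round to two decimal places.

Contribution at this volume is 82,900 × £83.71 = £6,939,559.00.
Operating income = contribution − fixed costs = £6,939,559.00 − £2,433,300 = £4,506,259.00. Interest = £1,324,300.00.
DOL = £6,939,559.00 ÷ £4,506,259.00 = 1.5400; DFL = £4,506,259.00 ÷ £3,181,959.00 = 1.4162.
DCL = DOL × DFL = 1.5400 × 1.4162 = 2.1809.

2.18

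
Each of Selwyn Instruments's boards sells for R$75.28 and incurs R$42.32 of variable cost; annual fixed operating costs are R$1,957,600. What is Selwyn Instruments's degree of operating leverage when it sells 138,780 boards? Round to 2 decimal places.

1.75

At 138,780 units, contribution = 138,780 × R$32.96 = R$4,574,188.80.
EBIT = R$4,574,188.80 − R$1,957,600 = R$2,616,588.80.
So DOL = total CM / EBIT = R$4,574,188.80 / R$2,616,588.80 = 1.7481.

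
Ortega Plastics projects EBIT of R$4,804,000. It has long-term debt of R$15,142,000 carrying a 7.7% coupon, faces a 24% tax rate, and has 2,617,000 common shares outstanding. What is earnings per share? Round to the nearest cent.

Interest = R$1,165,934.00, so EBT = R$4,804,000 − R$1,165,934.00 = R$3,638,066.00.
After tax at 24%: net income = R$3,638,066.00 × 0.76 = R$2,764,930.16.
Per share: R$2,764,930.16 / 2,617,000 shares = R$1.06.

R$1.06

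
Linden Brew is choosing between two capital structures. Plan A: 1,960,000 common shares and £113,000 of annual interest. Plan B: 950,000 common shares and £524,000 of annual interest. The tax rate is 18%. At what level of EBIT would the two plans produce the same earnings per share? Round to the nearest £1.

At indifference, (EBIT − 113,000)(1 − t)/1,960,000 = (EBIT − 524,000)(1 − t)/950,000.
The (1 − t) factor cancels: (EBIT − 113,000) × 950,000 = (EBIT − 524,000) × 1,960,000.
Solving, EBIT = (524,000·1,960,000 − 113,000·950,000) / (1,960,000 − 950,000) = 919,690,000,000 / 1,010,000 = 910,584.16.

£910,584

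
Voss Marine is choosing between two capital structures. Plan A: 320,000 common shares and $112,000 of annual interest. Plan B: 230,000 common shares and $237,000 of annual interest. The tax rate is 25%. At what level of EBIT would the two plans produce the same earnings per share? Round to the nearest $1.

Set EPS_A = EPS_B: (EBIT − $112,000)(1 − 0.25) ÷ 320,000 = (EBIT − $237,000)(1 − 0.25) ÷ 230,000.
The (1 − t) factor cancels: (EBIT − 112,000) × 230,000 = (EBIT − 237,000) × 320,000.
Solving, EBIT = (237,000·320,000 − 112,000·230,000) / (320,000 − 230,000) = 50,080,000,000 / 90,000 = 556,444.44.

$556,444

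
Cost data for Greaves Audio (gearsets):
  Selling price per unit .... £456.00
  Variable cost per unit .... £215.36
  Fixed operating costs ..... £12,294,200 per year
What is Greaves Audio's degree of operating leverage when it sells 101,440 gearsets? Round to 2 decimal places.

2.01

At 101,440 units, contribution = 101,440 × £240.64 = £24,410,521.60.
Operating income = contribution − fixed costs = £24,410,521.60 − £12,294,200 = £12,116,321.60.
So DOL = total CM / EBIT = £24,410,521.60 / £12,116,321.60 = 2.0147.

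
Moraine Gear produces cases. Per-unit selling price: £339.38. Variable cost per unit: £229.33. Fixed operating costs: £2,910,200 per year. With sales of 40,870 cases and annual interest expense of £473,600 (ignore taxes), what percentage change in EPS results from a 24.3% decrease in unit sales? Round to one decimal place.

-98.1%

At 40,870 units, contribution = 40,870 × £110.05 = £4,497,743.50.
EBIT = £4,497,743.50 − £2,910,200 = £1,587,543.50.
Interest = £473,600.00, so EBIT − I = £1,113,943.50.
DCL = total CM / (EBIT − I) = £4,497,743.50 / £1,113,943.50 = 4.0377.
%ΔEPS = DCL × %ΔSales = 4.0377 × -24.3% = -98.1%.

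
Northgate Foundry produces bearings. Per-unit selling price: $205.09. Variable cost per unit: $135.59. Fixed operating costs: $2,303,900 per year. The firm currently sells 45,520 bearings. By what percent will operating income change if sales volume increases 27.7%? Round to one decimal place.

Total contribution margin = 45,520 × $69.50 = $3,163,640.00.
EBIT = $3,163,640.00 − $2,303,900 = $859,740.00.
Degree of operating leverage = $3,163,640.00 / $859,740.00 = 3.6798.
%ΔEBIT = DOL × %ΔSales = 3.6798 × +27.7% = +101.9%.

+101.9%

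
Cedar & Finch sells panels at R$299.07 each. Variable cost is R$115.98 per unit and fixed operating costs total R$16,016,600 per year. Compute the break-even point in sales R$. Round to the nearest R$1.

CM per unit = R$299.07 − R$115.98 = R$183.09; CM ratio = R$183.09 / R$299.07 = 0.6122.
Break-even sales = FC ÷ CM ratio = R$16,016,600 × R$299.07 / R$183.09 = R$26,162,459.

R$26,162,459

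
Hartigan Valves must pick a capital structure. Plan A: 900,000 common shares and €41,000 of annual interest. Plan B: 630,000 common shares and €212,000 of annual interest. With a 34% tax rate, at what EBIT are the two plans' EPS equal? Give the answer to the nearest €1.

€611,000

At indifference, (EBIT − 41,000)(1 − t)/900,000 = (EBIT − 212,000)(1 − t)/630,000.
The (1 − t) factor cancels: (EBIT − 41,000) × 630,000 = (EBIT − 212,000) × 900,000.
EBIT × (900,000 − 630,000) = 212,000 × 900,000 − 41,000 × 630,000 = 164,970,000,000, so EBIT = 164,970,000,000 ÷ 270,000 = 611,000.00.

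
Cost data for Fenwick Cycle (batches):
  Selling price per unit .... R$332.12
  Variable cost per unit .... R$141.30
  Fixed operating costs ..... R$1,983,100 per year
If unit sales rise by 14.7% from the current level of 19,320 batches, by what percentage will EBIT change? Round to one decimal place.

+31.8%

Contribution at this volume is 19,320 × R$190.82 = R$3,686,642.40.
Operating income = contribution − fixed costs = R$3,686,642.40 − R$1,983,100 = R$1,703,542.40.
Degree of operating leverage = R$3,686,642.40 / R$1,703,542.40 = 2.1641.
Operating income changes by 2.1641 × +14.7% = +31.8%.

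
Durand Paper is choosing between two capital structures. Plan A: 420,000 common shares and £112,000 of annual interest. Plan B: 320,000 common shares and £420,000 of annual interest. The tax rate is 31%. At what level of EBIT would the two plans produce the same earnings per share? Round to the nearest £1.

£1,405,600

At indifference, (EBIT − 112,000)(1 − t)/420,000 = (EBIT − 420,000)(1 − t)/320,000.
The (1 − t) factor cancels: (EBIT − 112,000) × 320,000 = (EBIT − 420,000) × 420,000.
Solving, EBIT = (420,000·420,000 − 112,000·320,000) / (420,000 − 320,000) = 140,560,000,000 / 100,000 = 1,405,600.00.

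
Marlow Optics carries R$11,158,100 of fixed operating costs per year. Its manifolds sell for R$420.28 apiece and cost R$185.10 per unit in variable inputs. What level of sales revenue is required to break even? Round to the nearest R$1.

R$19,940,158

CM per unit = R$420.28 − R$185.10 = R$235.18; CM ratio = R$235.18 / R$420.28 = 0.5596.
Break-even revenue = fixed costs × price ÷ CM = R$11,158,100 × R$420.28 ÷ R$235.18 = R$19,940,158.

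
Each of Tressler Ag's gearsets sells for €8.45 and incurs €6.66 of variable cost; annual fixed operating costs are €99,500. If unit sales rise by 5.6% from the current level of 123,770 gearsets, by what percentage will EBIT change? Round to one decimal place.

At 123,770 units, contribution = 123,770 × €1.79 = €221,548.30.
Subtracting fixed costs: EBIT = €221,548.30 − €99,500 = €122,048.30.
Degree of operating leverage = €221,548.30 / €122,048.30 = 1.8153.
Operating income changes by 1.8153 × +5.6% = +10.2%.

+10.2%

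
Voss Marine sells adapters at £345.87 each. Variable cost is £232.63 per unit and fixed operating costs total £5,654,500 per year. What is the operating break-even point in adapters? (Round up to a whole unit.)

Contribution margin per unit = £345.87 − £232.63 = £113.24.
Units to break even: £5,654,500 ÷ £113.24 = 49,933.77, rounded up to 49,934.

49,934 adapters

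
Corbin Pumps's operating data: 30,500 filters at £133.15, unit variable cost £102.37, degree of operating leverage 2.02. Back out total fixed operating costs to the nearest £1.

Contribution at this volume is 30,500 × £30.78 = £938,790.00.
Since DOL = CM ÷ EBIT, EBIT = £938,790.00 ÷ 2.02 = £464,747.52.
Fixed costs = CM − EBIT = £938,790.00 − £464,747.52 = £474,042.

£474,042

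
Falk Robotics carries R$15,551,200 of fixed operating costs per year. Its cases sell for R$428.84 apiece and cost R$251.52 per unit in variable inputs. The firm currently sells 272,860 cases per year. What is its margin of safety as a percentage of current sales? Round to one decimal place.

67.9%

Contribution margin per unit = R$428.84 − R$251.52 = R$177.32. Break-even units = R$15,551,200 ÷ R$177.32 = 87,701.33; break-even revenue = 87,701.33 × R$428.84 = R$37,609,838.75.
Actual sales revenue = 272,860 × R$428.84 = R$117,013,282.40.
Margin of safety = (R$117,013,282.40 − R$37,609,838.75) ÷ R$117,013,282.40 = 67.9%.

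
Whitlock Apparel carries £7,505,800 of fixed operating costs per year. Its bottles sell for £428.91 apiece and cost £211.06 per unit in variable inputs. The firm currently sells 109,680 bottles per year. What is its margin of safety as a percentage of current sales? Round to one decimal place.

68.6%

Each unit contributes £428.91 − £211.06 = £217.85. Break-even units = £7,505,800 ÷ £217.85 = 34,453.98; break-even revenue = 34,453.98 × £428.91 = £14,777,657.46.
Actual sales revenue = 109,680 × £428.91 = £47,042,848.80.
Margin of safety = (£47,042,848.80 − £14,777,657.46) ÷ £47,042,848.80 = 68.6%.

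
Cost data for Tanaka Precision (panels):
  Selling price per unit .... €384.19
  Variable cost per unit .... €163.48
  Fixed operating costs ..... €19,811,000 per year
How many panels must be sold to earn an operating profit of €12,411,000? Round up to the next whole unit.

145,993 panels

Each unit contributes €384.19 − €163.48 = €220.71.
Required volume = (fixed costs + target profit) ÷ CM = (€19,811,000 + €12,411,000) ÷ €220.71 = 145,992.48, so 145,993 panels.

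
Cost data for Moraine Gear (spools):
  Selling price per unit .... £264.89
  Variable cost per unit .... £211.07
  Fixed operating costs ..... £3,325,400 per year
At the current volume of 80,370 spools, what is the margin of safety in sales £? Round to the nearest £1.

£4,922,334

Unit CM = price − variable cost = £264.89 − £211.07 = £53.82. Break-even units = £3,325,400 ÷ £53.82 = 61,787.44; break-even revenue = 61,787.44 × £264.89 = £16,366,874.88.
Current sales = 80,370 × £264.89 = £21,289,209.30.
Margin of safety = £21,289,209.30 − £16,366,874.88 = £4,922,334.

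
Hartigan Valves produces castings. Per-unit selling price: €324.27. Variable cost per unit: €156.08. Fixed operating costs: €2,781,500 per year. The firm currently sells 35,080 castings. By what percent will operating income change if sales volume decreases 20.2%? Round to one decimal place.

-38.2%

At 35,080 units, contribution = 35,080 × €168.19 = €5,900,105.20.
Subtracting fixed costs: EBIT = €5,900,105.20 − €2,781,500 = €3,118,605.20.
Degree of operating leverage = €5,900,105.20 / €3,118,605.20 = 1.8919.
Operating income changes by 1.8919 × -20.2% = -38.2%.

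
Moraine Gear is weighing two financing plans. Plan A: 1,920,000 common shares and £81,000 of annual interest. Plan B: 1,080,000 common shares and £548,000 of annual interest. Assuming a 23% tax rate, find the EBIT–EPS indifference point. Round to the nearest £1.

At indifference, (EBIT − 81,000)(1 − t)/1,920,000 = (EBIT − 548,000)(1 − t)/1,080,000.
Cancelling (1 − t) and cross-multiplying: 1,080,000·(EBIT − 81,000) = 1,920,000·(EBIT − 548,000).
Solving, EBIT = (548,000·1,920,000 − 81,000·1,080,000) / (1,920,000 − 1,080,000) = 964,680,000,000 / 840,000 = 1,148,428.57.

£1,148,429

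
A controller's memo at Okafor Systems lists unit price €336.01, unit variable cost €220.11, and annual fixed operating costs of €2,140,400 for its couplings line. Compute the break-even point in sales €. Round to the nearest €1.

CM per unit = €336.01 − €220.11 = €115.90; CM ratio = €115.90 / €336.01 = 0.3449.
Break-even sales = FC ÷ CM ratio = €2,140,400 × €336.01 / €115.90 = €6,205,313.

€6,205,313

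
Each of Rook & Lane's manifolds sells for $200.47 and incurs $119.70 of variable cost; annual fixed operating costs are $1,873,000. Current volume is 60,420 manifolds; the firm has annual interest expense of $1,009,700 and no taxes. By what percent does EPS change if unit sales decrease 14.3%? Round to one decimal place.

Contribution at this volume is 60,420 × $80.77 = $4,880,123.40.
Subtracting fixed costs: EBIT = $4,880,123.40 − $1,873,000 = $3,007,123.40.
Interest = $1,009,700.00, so EBIT − I = $1,997,423.40.
DCL = total CM / (EBIT − I) = $4,880,123.40 / $1,997,423.40 = 2.4432.
%ΔEPS = DCL × %ΔSales = 2.4432 × -14.3% = -34.9%.

-34.9%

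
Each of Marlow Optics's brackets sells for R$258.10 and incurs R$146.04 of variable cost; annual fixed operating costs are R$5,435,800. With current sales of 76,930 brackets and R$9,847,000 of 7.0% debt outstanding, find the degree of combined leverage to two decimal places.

3.45

Contribution at this volume is 76,930 × R$112.06 = R$8,620,775.80.
EBIT = R$8,620,775.80 − R$5,435,800 = R$3,184,975.80. Interest = R$689,290.00.
DOL = R$8,620,775.80 ÷ R$3,184,975.80 = 2.7067; DFL = R$3,184,975.80 ÷ R$2,495,685.80 = 1.2762.
DCL = DOL × DFL = 2.7067 × 1.2762 = 3.4543.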